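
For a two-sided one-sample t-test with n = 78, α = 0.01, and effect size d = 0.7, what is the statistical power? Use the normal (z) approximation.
Power ≈ 1.00

Power calculation (one-sample t-test, normal approximation):
z_β = d · √n - z_{α/2}
z_β = 0.7 · √78 - 2.576
z_β = 0.7 · 8.832 - 2.576
z_β = 3.606

Power = Φ(z_β) = Φ(3.606) ≈ 1.000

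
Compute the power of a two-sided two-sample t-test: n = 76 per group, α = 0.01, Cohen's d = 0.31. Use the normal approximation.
Power ≈ 0.25

Power calculation (two-sample t-test, normal approximation):
z_β = d · √(n/2) - z_{α/2}
z_β = 0.31 · √(76/2) - 2.576
z_β = 0.31 · 6.164 - 2.576
z_β = -0.665

Power = Φ(z_β) = Φ(-0.665) ≈ 0.253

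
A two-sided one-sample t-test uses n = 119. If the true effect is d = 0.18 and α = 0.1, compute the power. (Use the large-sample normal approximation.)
Power ≈ 0.63

Power calculation (one-sample t-test, normal approximation):
z_β = d · √n - z_{α/2}
z_β = 0.18 · √119 - 1.645
z_β = 0.18 · 10.909 - 1.645
z_β = 0.319

Power = Φ(z_β) = Φ(0.319) ≈ 0.625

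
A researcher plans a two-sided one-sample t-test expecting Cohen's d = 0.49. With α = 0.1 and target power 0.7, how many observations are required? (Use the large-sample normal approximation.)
n = 20

Sample size formula (one-sample t-test, normal approximation):
n = ((z_{α/2} + z_β) / d)²

z_{α/2} = 1.645 (for α = 0.1, two-sided)
z_β = 0.524 (for power = 0.7)
d = 0.49

n = ((1.645 + 0.524) / 0.49)²
n = (4.427)²
n ≈ 19.60
Round up to the next whole number: n = 20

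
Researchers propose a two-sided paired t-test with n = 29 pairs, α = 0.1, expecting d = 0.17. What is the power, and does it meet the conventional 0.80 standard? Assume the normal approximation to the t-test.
Power ≈ 0.23; the study is underpowered (power < 0.80)

Power calculation (paired t-test, normal approximation):
z_β = d · √n - z_{α/2}
z_β = 0.17 · √29 - 1.645
z_β = 0.17 · 5.385 - 1.645
z_β = -0.729

Power = Φ(z_β) = Φ(-0.729) ≈ 0.233

Effect size d = 0.17 is very small by Cohen's convention (0.2/0.5/0.8).

Threshold: power ≥ 0.80 is conventionally adequate.
Power ≈ 0.23 → the study is underpowered (power < 0.80).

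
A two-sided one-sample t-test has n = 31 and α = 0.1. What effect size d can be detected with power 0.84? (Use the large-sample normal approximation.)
d ≈ 0.47

Minimum detectable effect (one-sample t-test, normal approximation):
d = (z_{α/2} + z_β) / √n
d = (1.645 + 0.994) / √31
d = 2.639 / 5.568
d ≈ 0.47

By Cohen's convention (0.2 small / 0.5 medium / 0.8 large): small effect.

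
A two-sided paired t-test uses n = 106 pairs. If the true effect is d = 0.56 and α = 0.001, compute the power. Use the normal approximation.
Power ≈ 0.99

Power calculation (paired t-test, normal approximation):
z_β = d · √n - z_{α/2}
z_β = 0.56 · √106 - 3.291
z_β = 0.56 · 10.296 - 3.291
z_β = 2.475

Power = Φ(z_β) = Φ(2.475) ≈ 0.993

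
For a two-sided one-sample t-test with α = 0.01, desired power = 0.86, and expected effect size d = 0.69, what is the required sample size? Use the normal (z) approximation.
n = 29

Sample size formula (one-sample t-test, normal approximation):
n = ((z_{α/2} + z_β) / d)²

z_{α/2} = 2.576 (for α = 0.01, two-sided)
z_β = 1.080 (for power = 0.86)
d = 0.69

n = ((2.576 + 1.080) / 0.69)²
n = (5.299)²
n ≈ 28.08
Round up to the next whole number: n = 29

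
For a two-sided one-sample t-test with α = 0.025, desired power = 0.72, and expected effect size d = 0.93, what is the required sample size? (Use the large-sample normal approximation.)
n = 10

Sample size formula (one-sample t-test, normal approximation):
n = ((z_{α/2} + z_β) / d)²

z_{α/2} = 2.241 (for α = 0.025, two-sided)
z_β = 0.583 (for power = 0.72)
d = 0.93

n = ((2.241 + 0.583) / 0.93)²
n = (3.037)²
n ≈ 9.22
Round up to the next whole number: n = 10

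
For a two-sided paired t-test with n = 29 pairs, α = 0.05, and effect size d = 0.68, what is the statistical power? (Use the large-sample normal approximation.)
Power ≈ 0.96

Power calculation (paired t-test, normal approximation):
z_β = d · √n - z_{α/2}
z_β = 0.68 · √29 - 1.960
z_β = 0.68 · 5.385 - 1.960
z_β = 1.702

Power = Φ(z_β) = Φ(1.702) ≈ 0.956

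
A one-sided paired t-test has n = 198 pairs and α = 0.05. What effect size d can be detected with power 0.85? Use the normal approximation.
d ≈ 0.19

Minimum detectable effect (paired t-test, normal approximation):
d = (z_α + z_β) / √n
d = (1.645 + 1.036) / √198
d = 2.681 / 14.071
d ≈ 0.19

By Cohen's convention (0.2 small / 0.5 medium / 0.8 large): very small effect.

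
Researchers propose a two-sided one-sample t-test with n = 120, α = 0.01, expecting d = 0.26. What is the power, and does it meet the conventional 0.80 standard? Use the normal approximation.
Power ≈ 0.61; the study is underpowered (power < 0.80)

Power calculation (one-sample t-test, normal approximation):
z_β = d · √n - z_{α/2}
z_β = 0.26 · √120 - 2.576
z_β = 0.26 · 10.954 - 2.576
z_β = 0.272

Power = Φ(z_β) = Φ(0.272) ≈ 0.607

Effect size d = 0.26 is small by Cohen's convention (0.2/0.5/0.8).

Threshold: power ≥ 0.80 is conventionally adequate.
Power ≈ 0.61 → the study is underpowered (power < 0.80).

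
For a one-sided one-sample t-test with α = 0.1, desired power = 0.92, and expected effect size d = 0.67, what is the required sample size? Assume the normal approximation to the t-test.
n = 17

Sample size formula (one-sample t-test, normal approximation):
n = ((z_α + z_β) / d)²

z_α = 1.282 (for α = 0.1, one-sided)
z_β = 1.405 (for power = 0.92)
d = 0.67

n = ((1.282 + 1.405) / 0.67)²
n = (4.010)²
n ≈ 16.08
Round up to the next whole number: n = 17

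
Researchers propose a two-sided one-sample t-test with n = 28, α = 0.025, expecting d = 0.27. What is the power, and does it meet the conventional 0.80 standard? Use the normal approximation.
Power ≈ 0.21; the study is underpowered (power < 0.80)

Power calculation (one-sample t-test, normal approximation):
z_β = d · √n - z_{α/2}
z_β = 0.27 · √28 - 2.241
z_β = 0.27 · 5.292 - 2.241
z_β = -0.813

Power = Φ(z_β) = Φ(-0.813) ≈ 0.208

Effect size d = 0.27 is small by Cohen's convention (0.2/0.5/0.8).

Threshold: power ≥ 0.80 is conventionally adequate.
Power ≈ 0.21 → the study is underpowered (power < 0.80).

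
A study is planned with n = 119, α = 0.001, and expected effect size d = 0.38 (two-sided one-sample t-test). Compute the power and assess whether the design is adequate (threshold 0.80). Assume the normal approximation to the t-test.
Power ≈ 0.80; the study is adequately powered (power ≥ 0.80)

Power calculation (one-sample t-test, normal approximation):
z_β = d · √n - z_{α/2}
z_β = 0.38 · √119 - 3.291
z_β = 0.38 · 10.909 - 3.291
z_β = 0.855

Power = Φ(z_β) = Φ(0.855) ≈ 0.804

Effect size d = 0.38 is small by Cohen's convention (0.2/0.5/0.8).

Threshold: power ≥ 0.80 is conventionally adequate.
Power ≈ 0.80 → the study is adequately powered (power ≥ 0.80).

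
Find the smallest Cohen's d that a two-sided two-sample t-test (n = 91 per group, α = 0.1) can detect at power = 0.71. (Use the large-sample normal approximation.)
d ≈ 0.33

Minimum detectable effect (two-sample t-test, normal approximation):
d = (z_{α/2} + z_β) / √(n/2)
d = (1.645 + 0.553) / √(91/2)
d = 2.198 / 6.745
d ≈ 0.33

By Cohen's convention (0.2 small / 0.5 medium / 0.8 large): small effect.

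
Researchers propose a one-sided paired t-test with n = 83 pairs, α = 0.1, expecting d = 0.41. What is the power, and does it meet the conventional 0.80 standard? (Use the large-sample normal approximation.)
Power ≈ 0.99; the study is adequately powered (power ≥ 0.80)

Power calculation (paired t-test, normal approximation):
z_β = d · √n - z_α
z_β = 0.41 · √83 - 1.282
z_β = 0.41 · 9.110 - 1.282
z_β = 2.454

Power = Φ(z_β) = Φ(2.454) ≈ 0.993

Effect size d = 0.41 is small by Cohen's convention (0.2/0.5/0.8).

Threshold: power ≥ 0.80 is conventionally adequate.
Power ≈ 0.99 → the study is adequately powered (power ≥ 0.80).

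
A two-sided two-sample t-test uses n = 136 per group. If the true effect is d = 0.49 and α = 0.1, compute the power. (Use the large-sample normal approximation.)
Power ≈ 0.99

Power calculation (two-sample t-test, normal approximation):
z_β = d · √(n/2) - z_{α/2}
z_β = 0.49 · √(136/2) - 1.645
z_β = 0.49 · 8.246 - 1.645
z_β = 2.396

Power = Φ(z_β) = Φ(2.396) ≈ 0.992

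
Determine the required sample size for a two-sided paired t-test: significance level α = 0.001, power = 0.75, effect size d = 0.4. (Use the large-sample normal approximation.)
n = 99 pairs

Sample size formula (paired t-test, normal approximation):
n = ((z_{α/2} + z_β) / d)²

z_{α/2} = 3.291 (for α = 0.001, two-sided)
z_β = 0.674 (for power = 0.75)
d = 0.4

n = ((3.291 + 0.674) / 0.4)²
n = (9.913)²
n ≈ 98.27
Round up to the next whole number: n = 99 pairs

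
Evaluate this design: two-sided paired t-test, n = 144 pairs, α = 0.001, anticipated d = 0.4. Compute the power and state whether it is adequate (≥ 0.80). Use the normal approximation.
Power ≈ 0.93; the study is adequately powered (power ≥ 0.80)

Power calculation (paired t-test, normal approximation):
z_β = d · √n - z_{α/2}
z_β = 0.4 · √144 - 3.291
z_β = 0.4 · 12.000 - 3.291
z_β = 1.509

Power = Φ(z_β) = Φ(1.509) ≈ 0.934

Effect size d = 0.4 is small by Cohen's convention (0.2/0.5/0.8).

Threshold: power ≥ 0.80 is conventionally adequate.
Power ≈ 0.93 → the study is adequately powered (power ≥ 0.80).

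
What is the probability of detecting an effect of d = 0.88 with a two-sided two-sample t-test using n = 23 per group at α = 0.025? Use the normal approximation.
Power ≈ 0.77

Power calculation (two-sample t-test, normal approximation):
z_β = d · √(n/2) - z_{α/2}
z_β = 0.88 · √(23/2) - 2.241
z_β = 0.88 · 3.391 - 2.241
z_β = 0.743

Power = Φ(z_β) = Φ(0.743) ≈ 0.771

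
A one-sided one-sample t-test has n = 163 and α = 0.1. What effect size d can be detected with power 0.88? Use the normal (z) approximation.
d ≈ 0.19

Minimum detectable effect (one-sample t-test, normal approximation):
d = (z_α + z_β) / √n
d = (1.282 + 1.175) / √163
d = 2.457 / 12.767
d ≈ 0.19

By Cohen's convention (0.2 small / 0.5 medium / 0.8 large): very small effect.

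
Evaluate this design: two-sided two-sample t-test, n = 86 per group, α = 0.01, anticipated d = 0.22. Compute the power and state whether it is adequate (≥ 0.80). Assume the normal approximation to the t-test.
Power ≈ 0.13; the study is underpowered (power < 0.80)

Power calculation (two-sample t-test, normal approximation):
z_β = d · √(n/2) - z_{α/2}
z_β = 0.22 · √(86/2) - 2.576
z_β = 0.22 · 6.557 - 2.576
z_β = -1.133

Power = Φ(z_β) = Φ(-1.133) ≈ 0.129

Effect size d = 0.22 is small by Cohen's convention (0.2/0.5/0.8).

Threshold: power ≥ 0.80 is conventionally adequate.
Power ≈ 0.13 → the study is underpowered (power < 0.80).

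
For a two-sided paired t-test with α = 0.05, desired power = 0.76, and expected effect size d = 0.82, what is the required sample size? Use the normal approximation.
n = 11 pairs

Sample size formula (paired t-test, normal approximation):
n = ((z_{α/2} + z_β) / d)²

z_{α/2} = 1.960 (for α = 0.05, two-sided)
z_β = 0.706 (for power = 0.76)
d = 0.82

n = ((1.960 + 0.706) / 0.82)²
n = (3.251)²
n ≈ 10.57
Round up to the next whole number: n = 11 pairs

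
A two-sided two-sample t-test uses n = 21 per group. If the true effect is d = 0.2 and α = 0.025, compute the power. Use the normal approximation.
Power ≈ 0.06

Power calculation (two-sample t-test, normal approximation):
z_β = d · √(n/2) - z_{α/2}
z_β = 0.2 · √(21/2) - 2.241
z_β = 0.2 · 3.240 - 2.241
z_β = -1.593

Power = Φ(z_β) = Φ(-1.593) ≈ 0.056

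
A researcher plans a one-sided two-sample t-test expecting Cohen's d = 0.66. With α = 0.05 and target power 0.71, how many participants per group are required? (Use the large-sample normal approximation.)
n = 23 per group

Sample size formula (two-sample t-test, normal approximation):
n = 2 · ((z_α + z_β) / d)²

z_α = 1.645 (for α = 0.05, one-sided)
z_β = 0.553 (for power = 0.71)
d = 0.66

n = 2 · ((1.645 + 0.553) / 0.66)²
n = 2 · (3.330)²
n ≈ 22.18
Round up to the next whole number: n = 23 per group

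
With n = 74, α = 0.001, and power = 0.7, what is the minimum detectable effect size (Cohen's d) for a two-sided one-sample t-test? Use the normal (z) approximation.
d ≈ 0.44

Minimum detectable effect (one-sample t-test, normal approximation):
d = (z_{α/2} + z_β) / √n
d = (3.291 + 0.524) / √74
d = 3.815 / 8.602
d ≈ 0.44

By Cohen's convention (0.2 small / 0.5 medium / 0.8 large): small effect.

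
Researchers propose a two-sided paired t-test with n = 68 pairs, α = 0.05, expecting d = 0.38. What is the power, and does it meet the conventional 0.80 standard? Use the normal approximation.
Power ≈ 0.88; the study is adequately powered (power ≥ 0.80)

Power calculation (paired t-test, normal approximation):
z_β = d · √n - z_{α/2}
z_β = 0.38 · √68 - 1.960
z_β = 0.38 · 8.246 - 1.960
z_β = 1.174

Power = Φ(z_β) = Φ(1.174) ≈ 0.880

Effect size d = 0.38 is small by Cohen's convention (0.2/0.5/0.8).

Threshold: power ≥ 0.80 is conventionally adequate.
Power ≈ 0.88 → the study is adequately powered (power ≥ 0.80).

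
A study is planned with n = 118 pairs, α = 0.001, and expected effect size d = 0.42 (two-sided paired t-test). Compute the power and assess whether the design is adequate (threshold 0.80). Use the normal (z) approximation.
Power ≈ 0.90; the study is adequately powered (power ≥ 0.80)

Power calculation (paired t-test, normal approximation):
z_β = d · √n - z_{α/2}
z_β = 0.42 · √118 - 3.291
z_β = 0.42 · 10.863 - 3.291
z_β = 1.272

Power = Φ(z_β) = Φ(1.272) ≈ 0.898

Effect size d = 0.42 is small by Cohen's convention (0.2/0.5/0.8).

Threshold: power ≥ 0.80 is conventionally adequate.
Power ≈ 0.90 → the study is adequately powered (power ≥ 0.80).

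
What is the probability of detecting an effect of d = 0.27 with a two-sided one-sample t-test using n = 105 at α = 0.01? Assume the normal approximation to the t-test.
Power ≈ 0.58

Power calculation (one-sample t-test, normal approximation):
z_β = d · √n - z_{α/2}
z_β = 0.27 · √105 - 2.576
z_β = 0.27 · 10.247 - 2.576
z_β = 0.191

Power = Φ(z_β) = Φ(0.191) ≈ 0.576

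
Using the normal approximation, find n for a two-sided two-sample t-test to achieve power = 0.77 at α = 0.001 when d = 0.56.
n = 104 per group

Sample size formula (two-sample t-test, normal approximation):
n = 2 · ((z_{α/2} + z_β) / d)²

z_{α/2} = 3.291 (for α = 0.001, two-sided)
z_β = 0.739 (for power = 0.77)
d = 0.56

n = 2 · ((3.291 + 0.739) / 0.56)²
n = 2 · (7.196)²
n ≈ 103.56
Round up to the next whole number: n = 104 per group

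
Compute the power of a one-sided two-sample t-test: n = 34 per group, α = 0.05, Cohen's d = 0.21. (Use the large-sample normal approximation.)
Power ≈ 0.22

Power calculation (two-sample t-test, normal approximation):
z_β = d · √(n/2) - z_α
z_β = 0.21 · √(34/2) - 1.645
z_β = 0.21 · 4.123 - 1.645
z_β = -0.779

Power = Φ(z_β) = Φ(-0.779) ≈ 0.218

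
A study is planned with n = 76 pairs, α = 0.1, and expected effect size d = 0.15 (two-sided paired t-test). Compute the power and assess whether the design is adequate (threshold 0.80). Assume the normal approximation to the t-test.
Power ≈ 0.37; the study is underpowered (power < 0.80)

Power calculation (paired t-test, normal approximation):
z_β = d · √n - z_{α/2}
z_β = 0.15 · √76 - 1.645
z_β = 0.15 · 8.718 - 1.645
z_β = -0.337

Power = Φ(z_β) = Φ(-0.337) ≈ 0.368

Effect size d = 0.15 is very small by Cohen's convention (0.2/0.5/0.8).

Threshold: power ≥ 0.80 is conventionally adequate.
Power ≈ 0.37 → the study is underpowered (power < 0.80).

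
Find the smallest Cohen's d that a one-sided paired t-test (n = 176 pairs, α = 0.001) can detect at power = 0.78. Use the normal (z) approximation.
d ≈ 0.29

Minimum detectable effect (paired t-test, normal approximation):
d = (z_α + z_β) / √n
d = (3.090 + 0.772) / √176
d = 3.862 / 13.266
d ≈ 0.29

By Cohen's convention (0.2 small / 0.5 medium / 0.8 large): small effect.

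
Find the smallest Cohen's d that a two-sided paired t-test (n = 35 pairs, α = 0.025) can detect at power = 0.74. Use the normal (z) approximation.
d ≈ 0.49

Minimum detectable effect (paired t-test, normal approximation):
d = (z_{α/2} + z_β) / √n
d = (2.241 + 0.643) / √35
d = 2.885 / 5.916
d ≈ 0.49

By Cohen's convention (0.2 small / 0.5 medium / 0.8 large): small effect.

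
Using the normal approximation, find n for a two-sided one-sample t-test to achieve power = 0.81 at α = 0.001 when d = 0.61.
n = 47

Sample size formula (one-sample t-test, normal approximation):
n = ((z_{α/2} + z_β) / d)²

z_{α/2} = 3.291 (for α = 0.001, two-sided)
z_β = 0.878 (for power = 0.81)
d = 0.61

n = ((3.291 + 0.878) / 0.61)²
n = (6.834)²
n ≈ 46.70
Round up to the next whole number: n = 47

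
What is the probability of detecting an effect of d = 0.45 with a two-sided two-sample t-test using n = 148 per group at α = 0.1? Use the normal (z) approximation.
Power ≈ 0.99

Power calculation (two-sample t-test, normal approximation):
z_β = d · √(n/2) - z_{α/2}
z_β = 0.45 · √(148/2) - 1.645
z_β = 0.45 · 8.602 - 1.645
z_β = 2.226

Power = Φ(z_β) = Φ(2.226) ≈ 0.987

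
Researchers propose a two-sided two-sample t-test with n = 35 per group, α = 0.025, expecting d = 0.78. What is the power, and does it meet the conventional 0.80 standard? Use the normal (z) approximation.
Power ≈ 0.85; the study is adequately powered (power ≥ 0.80)

Power calculation (two-sample t-test, normal approximation):
z_β = d · √(n/2) - z_{α/2}
z_β = 0.78 · √(35/2) - 2.241
z_β = 0.78 · 4.183 - 2.241
z_β = 1.022

Power = Φ(z_β) = Φ(1.022) ≈ 0.847

Effect size d = 0.78 is medium by Cohen's convention (0.2/0.5/0.8).

Threshold: power ≥ 0.80 is conventionally adequate.
Power ≈ 0.85 → the study is adequately powered (power ≥ 0.80).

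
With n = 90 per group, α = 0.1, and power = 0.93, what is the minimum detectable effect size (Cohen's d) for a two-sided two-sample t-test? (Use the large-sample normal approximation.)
d ≈ 0.47

Minimum detectable effect (two-sample t-test, normal approximation):
d = (z_{α/2} + z_β) / √(n/2)
d = (1.645 + 1.476) / √(90/2)
d = 3.121 / 6.708
d ≈ 0.47

By Cohen's convention (0.2 small / 0.5 medium / 0.8 large): small effect.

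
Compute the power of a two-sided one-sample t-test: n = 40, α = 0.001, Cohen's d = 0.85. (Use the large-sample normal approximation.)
Power ≈ 0.98

Power calculation (one-sample t-test, normal approximation):
z_β = d · √n - z_{α/2}
z_β = 0.85 · √40 - 3.291
z_β = 0.85 · 6.325 - 3.291
z_β = 2.085

Power = Φ(z_β) = Φ(2.085) ≈ 0.981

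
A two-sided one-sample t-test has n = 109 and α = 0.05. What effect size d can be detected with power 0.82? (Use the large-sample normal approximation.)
d ≈ 0.28

Minimum detectable effect (one-sample t-test, normal approximation):
d = (z_{α/2} + z_β) / √n
d = (1.960 + 0.915) / √109
d = 2.875 / 10.440
d ≈ 0.28

By Cohen's convention (0.2 small / 0.5 medium / 0.8 large): small effect.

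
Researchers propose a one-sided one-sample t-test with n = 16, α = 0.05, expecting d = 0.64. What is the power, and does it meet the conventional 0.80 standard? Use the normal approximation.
Power ≈ 0.82; the study is adequately powered (power ≥ 0.80)

Power calculation (one-sample t-test, normal approximation):
z_β = d · √n - z_α
z_β = 0.64 · √16 - 1.645
z_β = 0.64 · 4.000 - 1.645
z_β = 0.915

Power = Φ(z_β) = Φ(0.915) ≈ 0.820

Effect size d = 0.64 is medium by Cohen's convention (0.2/0.5/0.8).

Threshold: power ≥ 0.80 is conventionally adequate.
Power ≈ 0.82 → the study is adequately powered (power ≥ 0.80).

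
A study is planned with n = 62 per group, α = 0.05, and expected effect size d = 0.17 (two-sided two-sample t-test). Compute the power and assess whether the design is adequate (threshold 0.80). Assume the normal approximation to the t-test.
Power ≈ 0.16; the study is underpowered (power < 0.80)

Power calculation (two-sample t-test, normal approximation):
z_β = d · √(n/2) - z_{α/2}
z_β = 0.17 · √(62/2) - 1.960
z_β = 0.17 · 5.568 - 1.960
z_β = -1.013

Power = Φ(z_β) = Φ(-1.013) ≈ 0.155

Effect size d = 0.17 is very small by Cohen's convention (0.2/0.5/0.8).

Threshold: power ≥ 0.80 is conventionally adequate.
Power ≈ 0.16 → the study is underpowered (power < 0.80).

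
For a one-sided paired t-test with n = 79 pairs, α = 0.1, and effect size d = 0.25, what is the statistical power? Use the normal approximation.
Power ≈ 0.83

Power calculation (paired t-test, normal approximation):
z_β = d · √n - z_α
z_β = 0.25 · √79 - 1.282
z_β = 0.25 · 8.888 - 1.282
z_β = 0.940

Power = Φ(z_β) = Φ(0.940) ≈ 0.827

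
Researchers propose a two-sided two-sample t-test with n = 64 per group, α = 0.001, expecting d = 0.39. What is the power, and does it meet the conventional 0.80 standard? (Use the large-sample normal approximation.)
Power ≈ 0.14; the study is underpowered (power < 0.80)

Power calculation (two-sample t-test, normal approximation):
z_β = d · √(n/2) - z_{α/2}
z_β = 0.39 · √(64/2) - 3.291
z_β = 0.39 · 5.657 - 3.291
z_β = -1.084

Power = Φ(z_β) = Φ(-1.084) ≈ 0.139

Effect size d = 0.39 is small by Cohen's convention (0.2/0.5/0.8).

Threshold: power ≥ 0.80 is conventionally adequate.
Power ≈ 0.14 → the study is underpowered (power < 0.80).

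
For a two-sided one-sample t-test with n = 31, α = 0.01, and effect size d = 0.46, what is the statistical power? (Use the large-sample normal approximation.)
Power ≈ 0.49

Power calculation (one-sample t-test, normal approximation):
z_β = d · √n - z_{α/2}
z_β = 0.46 · √31 - 2.576
z_β = 0.46 · 5.568 - 2.576
z_β = -0.015

Power = Φ(z_β) = Φ(-0.015) ≈ 0.494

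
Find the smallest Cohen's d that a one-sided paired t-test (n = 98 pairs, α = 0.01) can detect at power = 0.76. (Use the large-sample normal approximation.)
d ≈ 0.31

Minimum detectable effect (paired t-test, normal approximation):
d = (z_α + z_β) / √n
d = (2.326 + 0.706) / √98
d = 3.033 / 9.899
d ≈ 0.31

By Cohen's convention (0.2 small / 0.5 medium / 0.8 large): small effect.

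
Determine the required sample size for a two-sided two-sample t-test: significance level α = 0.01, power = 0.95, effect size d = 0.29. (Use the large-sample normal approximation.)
n = 424 per group

Sample size formula (two-sample t-test, normal approximation):
n = 2 · ((z_{α/2} + z_β) / d)²

z_{α/2} = 2.576 (for α = 0.01, two-sided)
z_β = 1.645 (for power = 0.95)
d = 0.29

n = 2 · ((2.576 + 1.645) / 0.29)²
n = 2 · (14.555)²
n ≈ 423.70
Round up to the next whole number: n = 424 per group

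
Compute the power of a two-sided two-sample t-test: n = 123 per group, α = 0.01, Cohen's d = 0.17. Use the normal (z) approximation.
Power ≈ 0.11

Power calculation (two-sample t-test, normal approximation):
z_β = d · √(n/2) - z_{α/2}
z_β = 0.17 · √(123/2) - 2.576
z_β = 0.17 · 7.842 - 2.576
z_β = -1.243

Power = Φ(z_β) = Φ(-1.243) ≈ 0.107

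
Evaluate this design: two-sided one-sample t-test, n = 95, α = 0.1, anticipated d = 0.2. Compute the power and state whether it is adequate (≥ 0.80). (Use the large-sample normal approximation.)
Power ≈ 0.62; the study is underpowered (power < 0.80)

Power calculation (one-sample t-test, normal approximation):
z_β = d · √n - z_{α/2}
z_β = 0.2 · √95 - 1.645
z_β = 0.2 · 9.747 - 1.645
z_β = 0.305

Power = Φ(z_β) = Φ(0.305) ≈ 0.620

Effect size d = 0.2 is small by Cohen's convention (0.2/0.5/0.8).

Threshold: power ≥ 0.80 is conventionally adequate.
Power ≈ 0.62 → the study is underpowered (power < 0.80).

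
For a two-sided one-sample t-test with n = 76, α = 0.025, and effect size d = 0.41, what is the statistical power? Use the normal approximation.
Power ≈ 0.91

Power calculation (one-sample t-test, normal approximation):
z_β = d · √n - z_{α/2}
z_β = 0.41 · √76 - 2.241
z_β = 0.41 · 8.718 - 2.241
z_β = 1.333

Power = Φ(z_β) = Φ(1.333) ≈ 0.909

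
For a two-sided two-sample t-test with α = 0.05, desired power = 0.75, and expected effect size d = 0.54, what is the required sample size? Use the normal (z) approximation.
n = 48 per group

Sample size formula (two-sample t-test, normal approximation):
n = 2 · ((z_{α/2} + z_β) / d)²

z_{α/2} = 1.960 (for α = 0.05, two-sided)
z_β = 0.674 (for power = 0.75)
d = 0.54

n = 2 · ((1.960 + 0.674) / 0.54)²
n = 2 · (4.878)²
n ≈ 47.59
Round up to the next whole number: n = 48 per group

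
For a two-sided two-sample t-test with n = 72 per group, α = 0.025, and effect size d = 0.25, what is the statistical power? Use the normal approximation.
Power ≈ 0.23

Power calculation (two-sample t-test, normal approximation):
z_β = d · √(n/2) - z_{α/2}
z_β = 0.25 · √(72/2) - 2.241
z_β = 0.25 · 6.000 - 2.241
z_β = -0.741

Power = Φ(z_β) = Φ(-0.741) ≈ 0.229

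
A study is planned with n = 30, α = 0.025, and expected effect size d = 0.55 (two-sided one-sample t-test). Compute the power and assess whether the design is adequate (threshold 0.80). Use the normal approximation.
Power ≈ 0.78; the study is underpowered (power < 0.80)

Power calculation (one-sample t-test, normal approximation):
z_β = d · √n - z_{α/2}
z_β = 0.55 · √30 - 2.241
z_β = 0.55 · 5.477 - 2.241
z_β = 0.771

Power = Φ(z_β) = Φ(0.771) ≈ 0.780

Effect size d = 0.55 is medium by Cohen's convention (0.2/0.5/0.8).

Threshold: power ≥ 0.80 is conventionally adequate.
Power ≈ 0.78 → the study is underpowered (power < 0.80).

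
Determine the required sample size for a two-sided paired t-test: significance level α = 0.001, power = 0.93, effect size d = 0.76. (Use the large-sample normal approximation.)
n = 40 pairs

Sample size formula (paired t-test, normal approximation):
n = ((z_{α/2} + z_β) / d)²

z_{α/2} = 3.291 (for α = 0.001, two-sided)
z_β = 1.476 (for power = 0.93)
d = 0.76

n = ((3.291 + 1.476) / 0.76)²
n = (6.272)²
n ≈ 39.34
Round up to the next whole number: n = 40 pairs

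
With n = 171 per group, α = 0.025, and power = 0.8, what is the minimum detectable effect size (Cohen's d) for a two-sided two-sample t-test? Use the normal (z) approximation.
d ≈ 0.33

Minimum detectable effect (two-sample t-test, normal approximation):
d = (z_{α/2} + z_β) / √(n/2)
d = (2.241 + 0.842) / √(171/2)
d = 3.083 / 9.247
d ≈ 0.33

By Cohen's convention (0.2 small / 0.5 medium / 0.8 large): small effect.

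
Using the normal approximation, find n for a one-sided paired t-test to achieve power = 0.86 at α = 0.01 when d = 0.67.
n = 26 pairs

Sample size formula (paired t-test, normal approximation):
n = ((z_α + z_β) / d)²

z_α = 2.326 (for α = 0.01, one-sided)
z_β = 1.080 (for power = 0.86)
d = 0.67

n = ((2.326 + 1.080) / 0.67)²
n = (5.084)²
n ≈ 25.85
Round up to the next whole number: n = 26 pairs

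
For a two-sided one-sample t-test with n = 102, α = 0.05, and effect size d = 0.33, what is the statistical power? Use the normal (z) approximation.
Power ≈ 0.92

Power calculation (one-sample t-test, normal approximation):
z_β = d · √n - z_{α/2}
z_β = 0.33 · √102 - 1.960
z_β = 0.33 · 10.100 - 1.960
z_β = 1.373

Power = Φ(z_β) = Φ(1.373) ≈ 0.915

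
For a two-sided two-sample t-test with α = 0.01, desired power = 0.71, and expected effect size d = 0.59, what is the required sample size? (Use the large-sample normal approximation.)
n = 57 per group

Sample size formula (two-sample t-test, normal approximation):
n = 2 · ((z_{α/2} + z_β) / d)²

z_{α/2} = 2.576 (for α = 0.01, two-sided)
z_β = 0.553 (for power = 0.71)
d = 0.59

n = 2 · ((2.576 + 0.553) / 0.59)²
n = 2 · (5.303)²
n ≈ 56.24
Round up to the next whole number: n = 57 per group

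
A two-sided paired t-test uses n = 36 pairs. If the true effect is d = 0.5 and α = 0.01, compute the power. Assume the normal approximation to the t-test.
Power ≈ 0.66

Power calculation (paired t-test, normal approximation):
z_β = d · √n - z_{α/2}
z_β = 0.5 · √36 - 2.576
z_β = 0.5 · 6.000 - 2.576
z_β = 0.424

Power = Φ(z_β) = Φ(0.424) ≈ 0.664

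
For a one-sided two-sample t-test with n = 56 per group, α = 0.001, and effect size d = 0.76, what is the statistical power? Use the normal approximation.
Power ≈ 0.82

Power calculation (two-sample t-test, normal approximation):
z_β = d · √(n/2) - z_α
z_β = 0.76 · √(56/2) - 3.090
z_β = 0.76 · 5.292 - 3.090
z_β = 0.931

Power = Φ(z_β) = Φ(0.931) ≈ 0.824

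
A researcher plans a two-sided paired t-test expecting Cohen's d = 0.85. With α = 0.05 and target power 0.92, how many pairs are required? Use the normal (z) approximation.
n = 16 pairs

Sample size formula (paired t-test, normal approximation):
n = ((z_{α/2} + z_β) / d)²

z_{α/2} = 1.960 (for α = 0.05, two-sided)
z_β = 1.405 (for power = 0.92)
d = 0.85

n = ((1.960 + 1.405) / 0.85)²
n = (3.959)²
n ≈ 15.67
Round up to the next whole number: n = 16 pairs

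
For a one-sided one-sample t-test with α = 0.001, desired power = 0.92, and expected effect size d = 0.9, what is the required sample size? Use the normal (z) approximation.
n = 25

Sample size formula (one-sample t-test, normal approximation):
n = ((z_α + z_β) / d)²

z_α = 3.090 (for α = 0.001, one-sided)
z_β = 1.405 (for power = 0.92)
d = 0.9

n = ((3.090 + 1.405) / 0.9)²
n = (4.994)²
n ≈ 24.94
Round up to the next whole number: n = 25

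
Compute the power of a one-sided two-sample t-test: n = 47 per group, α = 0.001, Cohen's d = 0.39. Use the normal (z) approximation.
Power ≈ 0.12

Power calculation (two-sample t-test, normal approximation):
z_β = d · √(n/2) - z_α
z_β = 0.39 · √(47/2) - 3.090
z_β = 0.39 · 4.848 - 3.090
z_β = -1.200

Power = Φ(z_β) = Φ(-1.200) ≈ 0.115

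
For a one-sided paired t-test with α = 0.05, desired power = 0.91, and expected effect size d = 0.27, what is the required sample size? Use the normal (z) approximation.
n = 123 pairs

Sample size formula (paired t-test, normal approximation):
n = ((z_α + z_β) / d)²

z_α = 1.645 (for α = 0.05, one-sided)
z_β = 1.341 (for power = 0.91)
d = 0.27

n = ((1.645 + 1.341) / 0.27)²
n = (11.059)²
n ≈ 122.30
Round up to the next whole number: n = 123 pairs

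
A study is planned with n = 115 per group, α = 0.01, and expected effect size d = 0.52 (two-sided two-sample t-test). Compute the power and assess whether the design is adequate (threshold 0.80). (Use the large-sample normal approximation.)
Power ≈ 0.91; the study is adequately powered (power ≥ 0.80)

Power calculation (two-sample t-test, normal approximation):
z_β = d · √(n/2) - z_{α/2}
z_β = 0.52 · √(115/2) - 2.576
z_β = 0.52 · 7.583 - 2.576
z_β = 1.367

Power = Φ(z_β) = Φ(1.367) ≈ 0.914

Effect size d = 0.52 is medium by Cohen's convention (0.2/0.5/0.8).

Threshold: power ≥ 0.80 is conventionally adequate.
Power ≈ 0.91 → the study is adequately powered (power ≥ 0.80).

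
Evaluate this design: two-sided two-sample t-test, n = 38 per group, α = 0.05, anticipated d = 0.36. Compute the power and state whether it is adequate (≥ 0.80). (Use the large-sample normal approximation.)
Power ≈ 0.35; the study is underpowered (power < 0.80)

Power calculation (two-sample t-test, normal approximation):
z_β = d · √(n/2) - z_{α/2}
z_β = 0.36 · √(38/2) - 1.960
z_β = 0.36 · 4.359 - 1.960
z_β = -0.391

Power = Φ(z_β) = Φ(-0.391) ≈ 0.348

Effect size d = 0.36 is small by Cohen's convention (0.2/0.5/0.8).

Threshold: power ≥ 0.80 is conventionally adequate.
Power ≈ 0.35 → the study is underpowered (power < 0.80).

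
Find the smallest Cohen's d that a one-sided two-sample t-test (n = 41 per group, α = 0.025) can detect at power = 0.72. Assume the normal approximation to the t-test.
d ≈ 0.56

Minimum detectable effect (two-sample t-test, normal approximation):
d = (z_α + z_β) / √(n/2)
d = (1.960 + 0.583) / √(41/2)
d = 2.543 / 4.528
d ≈ 0.56

By Cohen's convention (0.2 small / 0.5 medium / 0.8 large): medium effect.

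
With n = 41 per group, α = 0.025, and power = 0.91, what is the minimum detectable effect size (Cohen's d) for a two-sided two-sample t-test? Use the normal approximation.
d ≈ 0.79

Minimum detectable effect (two-sample t-test, normal approximation):
d = (z_{α/2} + z_β) / √(n/2)
d = (2.241 + 1.341) / √(41/2)
d = 3.582 / 4.528
d ≈ 0.79

By Cohen's convention (0.2 small / 0.5 medium / 0.8 large): medium effect.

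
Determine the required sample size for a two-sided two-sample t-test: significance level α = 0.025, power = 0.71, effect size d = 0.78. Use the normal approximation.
n = 26 per group

Sample size formula (two-sample t-test, normal approximation):
n = 2 · ((z_{α/2} + z_β) / d)²

z_{α/2} = 2.241 (for α = 0.025, two-sided)
z_β = 0.553 (for power = 0.71)
d = 0.78

n = 2 · ((2.241 + 0.553) / 0.78)²
n = 2 · (3.582)²
n ≈ 25.66
Round up to the next whole number: n = 26 per group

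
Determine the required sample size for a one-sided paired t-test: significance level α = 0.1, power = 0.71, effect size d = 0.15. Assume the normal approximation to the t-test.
n = 150 pairs

Sample size formula (paired t-test, normal approximation):
n = ((z_α + z_β) / d)²

z_α = 1.282 (for α = 0.1, one-sided)
z_β = 0.553 (for power = 0.71)
d = 0.15

n = ((1.282 + 0.553) / 0.15)²
n = (12.233)²
n ≈ 149.65
Round up to the next whole number: n = 150 pairs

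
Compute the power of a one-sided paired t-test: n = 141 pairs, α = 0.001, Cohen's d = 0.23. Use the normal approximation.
Power ≈ 0.36

Power calculation (paired t-test, normal approximation):
z_β = d · √n - z_α
z_β = 0.23 · √141 - 3.090
z_β = 0.23 · 11.874 - 3.090
z_β = -0.359

Power = Φ(z_β) = Φ(-0.359) ≈ 0.360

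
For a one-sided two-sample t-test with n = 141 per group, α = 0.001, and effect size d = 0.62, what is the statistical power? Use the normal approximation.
Power ≈ 0.98

Power calculation (two-sample t-test, normal approximation):
z_β = d · √(n/2) - z_α
z_β = 0.62 · √(141/2) - 3.090
z_β = 0.62 · 8.396 - 3.090
z_β = 2.116

Power = Φ(z_β) = Φ(2.116) ≈ 0.983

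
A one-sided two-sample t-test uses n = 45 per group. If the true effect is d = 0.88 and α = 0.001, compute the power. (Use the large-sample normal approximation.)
Power ≈ 0.86

Power calculation (two-sample t-test, normal approximation):
z_β = d · √(n/2) - z_α
z_β = 0.88 · √(45/2) - 3.090
z_β = 0.88 · 4.743 - 3.090
z_β = 1.084

Power = Φ(z_β) = Φ(1.084) ≈ 0.861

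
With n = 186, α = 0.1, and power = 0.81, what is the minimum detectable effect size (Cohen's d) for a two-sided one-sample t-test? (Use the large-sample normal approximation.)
d ≈ 0.18

Minimum detectable effect (one-sample t-test, normal approximation):
d = (z_{α/2} + z_β) / √n
d = (1.645 + 0.878) / √186
d = 2.523 / 13.638
d ≈ 0.18

By Cohen's convention (0.2 small / 0.5 medium / 0.8 large): very small effect.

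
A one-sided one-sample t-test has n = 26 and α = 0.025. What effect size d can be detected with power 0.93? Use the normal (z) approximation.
d ≈ 0.67

Minimum detectable effect (one-sample t-test, normal approximation):
d = (z_α + z_β) / √n
d = (1.960 + 1.476) / √26
d = 3.436 / 5.099
d ≈ 0.67

By Cohen's convention (0.2 small / 0.5 medium / 0.8 large): medium effect.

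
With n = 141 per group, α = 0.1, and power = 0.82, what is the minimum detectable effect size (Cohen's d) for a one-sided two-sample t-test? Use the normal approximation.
d ≈ 0.26

Minimum detectable effect (two-sample t-test, normal approximation):
d = (z_α + z_β) / √(n/2)
d = (1.282 + 0.915) / √(141/2)
d = 2.197 / 8.396
d ≈ 0.26

By Cohen's convention (0.2 small / 0.5 medium / 0.8 large): small effect.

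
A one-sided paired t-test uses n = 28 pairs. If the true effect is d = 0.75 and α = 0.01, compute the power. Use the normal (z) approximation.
Power ≈ 0.95

Power calculation (paired t-test, normal approximation):
z_β = d · √n - z_α
z_β = 0.75 · √28 - 2.326
z_β = 0.75 · 5.292 - 2.326
z_β = 1.642

Power = Φ(z_β) = Φ(1.642) ≈ 0.950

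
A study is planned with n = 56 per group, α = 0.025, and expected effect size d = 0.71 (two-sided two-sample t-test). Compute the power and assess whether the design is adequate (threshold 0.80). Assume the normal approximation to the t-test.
Power ≈ 0.94; the study is adequately powered (power ≥ 0.80)

Power calculation (two-sample t-test, normal approximation):
z_β = d · √(n/2) - z_{α/2}
z_β = 0.71 · √(56/2) - 2.241
z_β = 0.71 · 5.292 - 2.241
z_β = 1.516

Power = Φ(z_β) = Φ(1.516) ≈ 0.935

Effect size d = 0.71 is medium by Cohen's convention (0.2/0.5/0.8).

Threshold: power ≥ 0.80 is conventionally adequate.
Power ≈ 0.94 → the study is adequately powered (power ≥ 0.80).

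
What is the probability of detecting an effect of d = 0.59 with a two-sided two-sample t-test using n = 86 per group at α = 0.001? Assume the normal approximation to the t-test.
Power ≈ 0.72

Power calculation (two-sample t-test, normal approximation):
z_β = d · √(n/2) - z_{α/2}
z_β = 0.59 · √(86/2) - 3.291
z_β = 0.59 · 6.557 - 3.291
z_β = 0.578

Power = Φ(z_β) = Φ(0.578) ≈ 0.718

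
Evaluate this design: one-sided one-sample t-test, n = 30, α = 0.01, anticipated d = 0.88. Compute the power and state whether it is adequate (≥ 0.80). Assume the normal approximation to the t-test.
Power ≈ 0.99; the study is adequately powered (power ≥ 0.80)

Power calculation (one-sample t-test, normal approximation):
z_β = d · √n - z_α
z_β = 0.88 · √30 - 2.326
z_β = 0.88 · 5.477 - 2.326
z_β = 2.494

Power = Φ(z_β) = Φ(2.494) ≈ 0.994

Effect size d = 0.88 is large by Cohen's convention (0.2/0.5/0.8).

Threshold: power ≥ 0.80 is conventionally adequate.
Power ≈ 0.99 → the study is adequately powered (power ≥ 0.80).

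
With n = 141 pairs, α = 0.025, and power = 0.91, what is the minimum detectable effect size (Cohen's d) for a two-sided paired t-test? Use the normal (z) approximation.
d ≈ 0.30

Minimum detectable effect (paired t-test, normal approximation):
d = (z_{α/2} + z_β) / √n
d = (2.241 + 1.341) / √141
d = 3.582 / 11.874
d ≈ 0.30

By Cohen's convention (0.2 small / 0.5 medium / 0.8 large): small effect.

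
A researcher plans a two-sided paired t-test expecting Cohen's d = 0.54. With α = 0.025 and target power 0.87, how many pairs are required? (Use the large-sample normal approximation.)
n = 39 pairs

Sample size formula (paired t-test, normal approximation):
n = ((z_{α/2} + z_β) / d)²

z_{α/2} = 2.241 (for α = 0.025, two-sided)
z_β = 1.126 (for power = 0.87)
d = 0.54

n = ((2.241 + 1.126) / 0.54)²
n = (6.235)²
n ≈ 38.88
Round up to the next whole number: n = 39 pairs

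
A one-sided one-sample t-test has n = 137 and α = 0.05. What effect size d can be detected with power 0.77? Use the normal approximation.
d ≈ 0.20

Minimum detectable effect (one-sample t-test, normal approximation):
d = (z_α + z_β) / √n
d = (1.645 + 0.739) / √137
d = 2.384 / 11.705
d ≈ 0.20

By Cohen's convention (0.2 small / 0.5 medium / 0.8 large): small effect.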